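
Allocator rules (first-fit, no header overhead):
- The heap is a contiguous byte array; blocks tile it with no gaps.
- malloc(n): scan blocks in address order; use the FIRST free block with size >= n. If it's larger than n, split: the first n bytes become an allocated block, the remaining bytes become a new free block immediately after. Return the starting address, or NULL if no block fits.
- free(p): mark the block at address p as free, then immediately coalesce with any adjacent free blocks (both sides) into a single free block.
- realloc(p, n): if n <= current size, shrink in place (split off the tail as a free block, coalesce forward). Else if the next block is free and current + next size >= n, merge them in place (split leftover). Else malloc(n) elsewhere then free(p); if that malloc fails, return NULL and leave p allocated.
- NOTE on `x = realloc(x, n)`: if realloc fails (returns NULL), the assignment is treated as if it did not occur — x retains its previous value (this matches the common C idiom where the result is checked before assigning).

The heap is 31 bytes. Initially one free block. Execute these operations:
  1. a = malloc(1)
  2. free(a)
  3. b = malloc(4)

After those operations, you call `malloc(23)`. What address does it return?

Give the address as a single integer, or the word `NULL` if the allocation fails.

Op 1: a = malloc(1) -> a = 0; heap: [0-0 ALLOC][1-30 FREE]
Op 2: free(a) -> (freed a); heap: [0-30 FREE]
Op 3: b = malloc(4) -> b = 0; heap: [0-3 ALLOC][4-30 FREE]
malloc(23): first-fit scan over [0-3 ALLOC][4-30 FREE] -> 4

Answer: 4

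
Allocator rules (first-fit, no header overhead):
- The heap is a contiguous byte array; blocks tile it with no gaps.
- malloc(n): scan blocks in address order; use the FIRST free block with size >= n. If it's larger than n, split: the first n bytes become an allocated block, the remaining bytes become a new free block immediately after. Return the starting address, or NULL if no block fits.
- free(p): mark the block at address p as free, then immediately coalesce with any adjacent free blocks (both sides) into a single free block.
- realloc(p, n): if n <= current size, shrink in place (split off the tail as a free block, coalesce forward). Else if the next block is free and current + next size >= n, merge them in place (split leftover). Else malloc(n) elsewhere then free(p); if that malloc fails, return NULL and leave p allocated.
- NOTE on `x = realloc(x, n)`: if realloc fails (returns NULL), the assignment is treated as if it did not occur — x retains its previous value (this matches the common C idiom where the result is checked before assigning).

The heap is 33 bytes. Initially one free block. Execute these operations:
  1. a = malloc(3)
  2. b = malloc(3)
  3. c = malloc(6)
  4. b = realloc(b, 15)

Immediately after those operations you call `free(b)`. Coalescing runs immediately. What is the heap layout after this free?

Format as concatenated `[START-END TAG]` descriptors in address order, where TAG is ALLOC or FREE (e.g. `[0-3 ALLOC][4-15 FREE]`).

Answer: [0-2 ALLOC][3-5 FREE][6-11 ALLOC][12-32 FREE]

Derivation:
Op 1: a = malloc(3) -> a = 0; heap: [0-2 ALLOC][3-32 FREE]
Op 2: b = malloc(3) -> b = 3; heap: [0-2 ALLOC][3-5 ALLOC][6-32 FREE]
Op 3: c = malloc(6) -> c = 6; heap: [0-2 ALLOC][3-5 ALLOC][6-11 ALLOC][12-32 FREE]
Op 4: b = realloc(b, 15) -> b = 12; heap: [0-2 ALLOC][3-5 FREE][6-11 ALLOC][12-26 ALLOC][27-32 FREE]
free(b): b = 12 -> block [12-26 ALLOC]; mark free, coalesce with adjacent free neighbors -> [0-2 ALLOC][3-5 FREE][6-11 ALLOC][12-32 FREE]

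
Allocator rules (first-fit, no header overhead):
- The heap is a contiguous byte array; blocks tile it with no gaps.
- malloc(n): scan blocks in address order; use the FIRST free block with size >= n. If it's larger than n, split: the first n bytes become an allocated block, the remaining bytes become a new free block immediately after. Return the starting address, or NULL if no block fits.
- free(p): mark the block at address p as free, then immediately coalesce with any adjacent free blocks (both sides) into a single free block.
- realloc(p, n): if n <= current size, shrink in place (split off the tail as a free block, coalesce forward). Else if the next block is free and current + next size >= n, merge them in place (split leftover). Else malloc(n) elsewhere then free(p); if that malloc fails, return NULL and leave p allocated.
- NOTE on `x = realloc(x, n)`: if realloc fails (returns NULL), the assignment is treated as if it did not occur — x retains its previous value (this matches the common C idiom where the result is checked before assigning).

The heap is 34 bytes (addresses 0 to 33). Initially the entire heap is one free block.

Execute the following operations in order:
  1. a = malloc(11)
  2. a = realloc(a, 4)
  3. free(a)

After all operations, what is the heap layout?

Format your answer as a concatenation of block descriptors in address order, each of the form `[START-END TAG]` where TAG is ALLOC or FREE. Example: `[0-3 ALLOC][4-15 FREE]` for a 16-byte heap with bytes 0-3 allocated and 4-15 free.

Op 1: a = malloc(11) -> a = 0; heap: [0-10 ALLOC][11-33 FREE]
Op 2: a = realloc(a, 4) -> a = 0; heap: [0-3 ALLOC][4-33 FREE]
Op 3: free(a) -> (freed a); heap: [0-33 FREE]

Answer: [0-33 FREE]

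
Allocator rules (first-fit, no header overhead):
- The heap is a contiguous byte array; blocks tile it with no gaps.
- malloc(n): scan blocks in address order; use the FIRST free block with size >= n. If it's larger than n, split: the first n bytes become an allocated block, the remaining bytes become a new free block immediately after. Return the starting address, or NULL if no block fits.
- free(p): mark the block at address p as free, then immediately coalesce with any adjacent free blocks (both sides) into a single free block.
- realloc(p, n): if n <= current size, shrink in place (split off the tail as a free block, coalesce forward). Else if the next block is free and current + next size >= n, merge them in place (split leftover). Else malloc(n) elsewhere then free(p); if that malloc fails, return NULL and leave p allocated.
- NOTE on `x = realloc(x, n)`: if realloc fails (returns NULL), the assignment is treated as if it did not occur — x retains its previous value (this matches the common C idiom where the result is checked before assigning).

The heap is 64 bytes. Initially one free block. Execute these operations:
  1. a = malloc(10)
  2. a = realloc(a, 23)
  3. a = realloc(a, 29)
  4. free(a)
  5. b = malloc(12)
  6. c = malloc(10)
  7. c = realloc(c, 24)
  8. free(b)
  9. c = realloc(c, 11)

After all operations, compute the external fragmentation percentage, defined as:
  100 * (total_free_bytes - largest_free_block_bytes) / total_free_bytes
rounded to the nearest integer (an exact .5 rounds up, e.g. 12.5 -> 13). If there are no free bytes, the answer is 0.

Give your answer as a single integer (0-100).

Op 1: a = malloc(10) -> a = 0; heap: [0-9 ALLOC][10-63 FREE]
Op 2: a = realloc(a, 23) -> a = 0; heap: [0-22 ALLOC][23-63 FREE]
Op 3: a = realloc(a, 29) -> a = 0; heap: [0-28 ALLOC][29-63 FREE]
Op 4: free(a) -> (freed a); heap: [0-63 FREE]
Op 5: b = malloc(12) -> b = 0; heap: [0-11 ALLOC][12-63 FREE]
Op 6: c = malloc(10) -> c = 12; heap: [0-11 ALLOC][12-21 ALLOC][22-63 FREE]
Op 7: c = realloc(c, 24) -> c = 12; heap: [0-11 ALLOC][12-35 ALLOC][36-63 FREE]
Op 8: free(b) -> (freed b); heap: [0-11 FREE][12-35 ALLOC][36-63 FREE]
Op 9: c = realloc(c, 11) -> c = 12; heap: [0-11 FREE][12-22 ALLOC][23-63 FREE]
Free blocks: [12 41] total_free=53 largest=41 -> 100*(53-41)/53 = 1200/53 ≈ 22.642 -> rounds to 23

Answer: 23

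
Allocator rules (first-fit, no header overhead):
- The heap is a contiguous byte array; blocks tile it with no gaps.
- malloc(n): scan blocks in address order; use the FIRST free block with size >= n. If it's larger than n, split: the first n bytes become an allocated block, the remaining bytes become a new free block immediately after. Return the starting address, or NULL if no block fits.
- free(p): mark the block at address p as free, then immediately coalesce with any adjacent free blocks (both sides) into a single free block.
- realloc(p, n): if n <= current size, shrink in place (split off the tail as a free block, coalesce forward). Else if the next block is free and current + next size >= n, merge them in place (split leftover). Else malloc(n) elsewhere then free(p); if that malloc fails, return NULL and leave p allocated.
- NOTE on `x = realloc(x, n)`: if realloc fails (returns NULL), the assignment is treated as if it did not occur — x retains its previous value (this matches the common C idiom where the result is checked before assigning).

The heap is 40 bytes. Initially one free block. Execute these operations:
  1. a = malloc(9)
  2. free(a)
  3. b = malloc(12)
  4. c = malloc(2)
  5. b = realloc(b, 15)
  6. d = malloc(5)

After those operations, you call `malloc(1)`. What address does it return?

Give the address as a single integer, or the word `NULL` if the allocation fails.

Answer: 5

Derivation:
Op 1: a = malloc(9) -> a = 0; heap: [0-8 ALLOC][9-39 FREE]
Op 2: free(a) -> (freed a); heap: [0-39 FREE]
Op 3: b = malloc(12) -> b = 0; heap: [0-11 ALLOC][12-39 FREE]
Op 4: c = malloc(2) -> c = 12; heap: [0-11 ALLOC][12-13 ALLOC][14-39 FREE]
Op 5: b = realloc(b, 15) -> b = 14; heap: [0-11 FREE][12-13 ALLOC][14-28 ALLOC][29-39 FREE]
Op 6: d = malloc(5) -> d = 0; heap: [0-4 ALLOC][5-11 FREE][12-13 ALLOC][14-28 ALLOC][29-39 FREE]
malloc(1): first-fit scan over [0-4 ALLOC][5-11 FREE][12-13 ALLOC][14-28 ALLOC][29-39 FREE] -> 5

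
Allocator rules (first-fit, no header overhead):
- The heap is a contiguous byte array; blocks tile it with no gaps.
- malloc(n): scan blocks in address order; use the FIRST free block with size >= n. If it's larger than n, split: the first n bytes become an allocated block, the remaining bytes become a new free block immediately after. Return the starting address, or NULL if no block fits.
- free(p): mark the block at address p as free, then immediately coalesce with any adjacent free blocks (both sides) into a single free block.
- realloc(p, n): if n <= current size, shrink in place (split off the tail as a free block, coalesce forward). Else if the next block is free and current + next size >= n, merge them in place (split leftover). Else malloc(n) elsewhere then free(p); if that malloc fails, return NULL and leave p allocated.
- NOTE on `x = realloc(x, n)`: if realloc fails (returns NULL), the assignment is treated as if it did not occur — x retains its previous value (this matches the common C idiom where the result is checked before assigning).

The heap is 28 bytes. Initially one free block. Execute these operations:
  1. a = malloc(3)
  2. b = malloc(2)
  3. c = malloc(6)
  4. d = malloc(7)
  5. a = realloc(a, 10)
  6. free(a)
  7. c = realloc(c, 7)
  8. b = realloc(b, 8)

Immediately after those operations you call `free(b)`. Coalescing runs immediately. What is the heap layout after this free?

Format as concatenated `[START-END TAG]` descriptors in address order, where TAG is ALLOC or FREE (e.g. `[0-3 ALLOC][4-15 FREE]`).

Answer: [0-10 FREE][11-17 ALLOC][18-24 ALLOC][25-27 FREE]

Derivation:
Op 1: a = malloc(3) -> a = 0; heap: [0-2 ALLOC][3-27 FREE]
Op 2: b = malloc(2) -> b = 3; heap: [0-2 ALLOC][3-4 ALLOC][5-27 FREE]
Op 3: c = malloc(6) -> c = 5; heap: [0-2 ALLOC][3-4 ALLOC][5-10 ALLOC][11-27 FREE]
Op 4: d = malloc(7) -> d = 11; heap: [0-2 ALLOC][3-4 ALLOC][5-10 ALLOC][11-17 ALLOC][18-27 FREE]
Op 5: a = realloc(a, 10) -> a = 18; heap: [0-2 FREE][3-4 ALLOC][5-10 ALLOC][11-17 ALLOC][18-27 ALLOC]
Op 6: free(a) -> (freed a); heap: [0-2 FREE][3-4 ALLOC][5-10 ALLOC][11-17 ALLOC][18-27 FREE]
Op 7: c = realloc(c, 7) -> c = 18; heap: [0-2 FREE][3-4 ALLOC][5-10 FREE][11-17 ALLOC][18-24 ALLOC][25-27 FREE]
Op 8: b = realloc(b, 8) -> b = 3; heap: [0-2 FREE][3-10 ALLOC][11-17 ALLOC][18-24 ALLOC][25-27 FREE]
free(b): b = 3 -> block [3-10 ALLOC]; mark free, coalesce with adjacent free neighbors -> [0-10 FREE][11-17 ALLOC][18-24 ALLOC][25-27 FREE]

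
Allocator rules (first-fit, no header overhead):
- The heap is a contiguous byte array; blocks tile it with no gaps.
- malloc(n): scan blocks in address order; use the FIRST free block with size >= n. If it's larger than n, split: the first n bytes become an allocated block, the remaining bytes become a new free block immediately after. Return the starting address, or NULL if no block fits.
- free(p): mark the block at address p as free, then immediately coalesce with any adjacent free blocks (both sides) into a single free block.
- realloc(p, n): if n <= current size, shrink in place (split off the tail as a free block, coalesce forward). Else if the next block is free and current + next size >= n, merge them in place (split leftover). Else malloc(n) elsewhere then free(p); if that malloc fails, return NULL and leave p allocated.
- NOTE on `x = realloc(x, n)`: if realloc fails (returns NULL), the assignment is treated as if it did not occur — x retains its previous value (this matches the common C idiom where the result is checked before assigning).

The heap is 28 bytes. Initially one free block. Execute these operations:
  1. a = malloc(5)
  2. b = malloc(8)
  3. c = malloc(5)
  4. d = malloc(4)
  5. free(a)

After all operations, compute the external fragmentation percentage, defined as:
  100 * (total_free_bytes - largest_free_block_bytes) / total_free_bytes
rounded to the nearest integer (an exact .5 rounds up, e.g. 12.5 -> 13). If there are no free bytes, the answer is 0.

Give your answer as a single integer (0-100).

Op 1: a = malloc(5) -> a = 0; heap: [0-4 ALLOC][5-27 FREE]
Op 2: b = malloc(8) -> b = 5; heap: [0-4 ALLOC][5-12 ALLOC][13-27 FREE]
Op 3: c = malloc(5) -> c = 13; heap: [0-4 ALLOC][5-12 ALLOC][13-17 ALLOC][18-27 FREE]
Op 4: d = malloc(4) -> d = 18; heap: [0-4 ALLOC][5-12 ALLOC][13-17 ALLOC][18-21 ALLOC][22-27 FREE]
Op 5: free(a) -> (freed a); heap: [0-4 FREE][5-12 ALLOC][13-17 ALLOC][18-21 ALLOC][22-27 FREE]
Free blocks: [5 6] total_free=11 largest=6 -> 100*(11-6)/11 = 500/11 ≈ 45.455 -> rounds to 45

Answer: 45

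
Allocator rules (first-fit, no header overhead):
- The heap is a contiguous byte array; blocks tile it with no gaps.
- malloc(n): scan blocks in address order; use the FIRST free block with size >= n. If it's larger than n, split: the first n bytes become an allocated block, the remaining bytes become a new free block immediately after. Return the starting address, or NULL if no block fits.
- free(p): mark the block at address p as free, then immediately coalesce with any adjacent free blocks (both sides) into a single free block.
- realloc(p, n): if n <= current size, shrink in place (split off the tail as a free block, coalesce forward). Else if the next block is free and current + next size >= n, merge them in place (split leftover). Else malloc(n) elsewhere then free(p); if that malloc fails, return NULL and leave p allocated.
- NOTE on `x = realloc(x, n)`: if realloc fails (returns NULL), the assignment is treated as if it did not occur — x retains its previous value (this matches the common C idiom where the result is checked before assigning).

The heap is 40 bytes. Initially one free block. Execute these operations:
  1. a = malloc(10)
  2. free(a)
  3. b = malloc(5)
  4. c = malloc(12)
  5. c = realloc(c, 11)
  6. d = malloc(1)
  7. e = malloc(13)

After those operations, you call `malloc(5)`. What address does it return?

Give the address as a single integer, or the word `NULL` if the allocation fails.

Op 1: a = malloc(10) -> a = 0; heap: [0-9 ALLOC][10-39 FREE]
Op 2: free(a) -> (freed a); heap: [0-39 FREE]
Op 3: b = malloc(5) -> b = 0; heap: [0-4 ALLOC][5-39 FREE]
Op 4: c = malloc(12) -> c = 5; heap: [0-4 ALLOC][5-16 ALLOC][17-39 FREE]
Op 5: c = realloc(c, 11) -> c = 5; heap: [0-4 ALLOC][5-15 ALLOC][16-39 FREE]
Op 6: d = malloc(1) -> d = 16; heap: [0-4 ALLOC][5-15 ALLOC][16-16 ALLOC][17-39 FREE]
Op 7: e = malloc(13) -> e = 17; heap: [0-4 ALLOC][5-15 ALLOC][16-16 ALLOC][17-29 ALLOC][30-39 FREE]
malloc(5): first-fit scan over [0-4 ALLOC][5-15 ALLOC][16-16 ALLOC][17-29 ALLOC][30-39 FREE] -> 30

Answer: 30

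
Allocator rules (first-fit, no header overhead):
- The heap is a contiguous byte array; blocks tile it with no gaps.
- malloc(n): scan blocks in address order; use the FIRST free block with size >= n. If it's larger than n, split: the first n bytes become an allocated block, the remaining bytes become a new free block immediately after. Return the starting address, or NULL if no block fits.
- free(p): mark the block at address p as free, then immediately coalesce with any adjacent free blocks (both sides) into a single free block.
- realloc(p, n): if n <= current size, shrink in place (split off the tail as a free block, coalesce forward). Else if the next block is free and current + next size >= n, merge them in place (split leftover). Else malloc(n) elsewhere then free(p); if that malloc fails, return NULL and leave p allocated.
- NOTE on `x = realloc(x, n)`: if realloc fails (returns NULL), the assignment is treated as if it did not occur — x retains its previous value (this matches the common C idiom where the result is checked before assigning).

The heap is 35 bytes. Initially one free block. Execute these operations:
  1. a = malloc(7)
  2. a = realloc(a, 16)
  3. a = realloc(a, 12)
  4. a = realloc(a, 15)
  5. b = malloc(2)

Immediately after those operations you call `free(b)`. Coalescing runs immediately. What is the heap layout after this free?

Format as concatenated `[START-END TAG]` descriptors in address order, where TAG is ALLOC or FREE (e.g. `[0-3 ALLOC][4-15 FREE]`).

Op 1: a = malloc(7) -> a = 0; heap: [0-6 ALLOC][7-34 FREE]
Op 2: a = realloc(a, 16) -> a = 0; heap: [0-15 ALLOC][16-34 FREE]
Op 3: a = realloc(a, 12) -> a = 0; heap: [0-11 ALLOC][12-34 FREE]
Op 4: a = realloc(a, 15) -> a = 0; heap: [0-14 ALLOC][15-34 FREE]
Op 5: b = malloc(2) -> b = 15; heap: [0-14 ALLOC][15-16 ALLOC][17-34 FREE]
free(b): b = 15 -> block [15-16 ALLOC]; mark free, coalesce with adjacent free neighbors -> [0-14 ALLOC][15-34 FREE]

Answer: [0-14 ALLOC][15-34 FREE]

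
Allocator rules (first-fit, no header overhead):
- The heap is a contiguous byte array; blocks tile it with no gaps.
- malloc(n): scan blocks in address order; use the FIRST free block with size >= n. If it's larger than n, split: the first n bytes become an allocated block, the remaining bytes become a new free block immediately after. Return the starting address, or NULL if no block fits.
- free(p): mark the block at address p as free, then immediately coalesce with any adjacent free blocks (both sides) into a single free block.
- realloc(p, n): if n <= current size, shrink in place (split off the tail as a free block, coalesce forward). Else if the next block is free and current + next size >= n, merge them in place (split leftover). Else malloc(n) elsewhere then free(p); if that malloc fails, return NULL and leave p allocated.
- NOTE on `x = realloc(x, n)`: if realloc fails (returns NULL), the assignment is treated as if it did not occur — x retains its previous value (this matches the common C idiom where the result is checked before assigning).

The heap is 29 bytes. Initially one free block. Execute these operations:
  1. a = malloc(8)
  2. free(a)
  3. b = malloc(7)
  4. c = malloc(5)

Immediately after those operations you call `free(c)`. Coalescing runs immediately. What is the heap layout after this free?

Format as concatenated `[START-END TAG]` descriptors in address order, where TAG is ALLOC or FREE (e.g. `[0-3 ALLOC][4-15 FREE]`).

Answer: [0-6 ALLOC][7-28 FREE]

Derivation:
Op 1: a = malloc(8) -> a = 0; heap: [0-7 ALLOC][8-28 FREE]
Op 2: free(a) -> (freed a); heap: [0-28 FREE]
Op 3: b = malloc(7) -> b = 0; heap: [0-6 ALLOC][7-28 FREE]
Op 4: c = malloc(5) -> c = 7; heap: [0-6 ALLOC][7-11 ALLOC][12-28 FREE]
free(c): c = 7 -> block [7-11 ALLOC]; mark free, coalesce with adjacent free neighbors -> [0-6 ALLOC][7-28 FREE]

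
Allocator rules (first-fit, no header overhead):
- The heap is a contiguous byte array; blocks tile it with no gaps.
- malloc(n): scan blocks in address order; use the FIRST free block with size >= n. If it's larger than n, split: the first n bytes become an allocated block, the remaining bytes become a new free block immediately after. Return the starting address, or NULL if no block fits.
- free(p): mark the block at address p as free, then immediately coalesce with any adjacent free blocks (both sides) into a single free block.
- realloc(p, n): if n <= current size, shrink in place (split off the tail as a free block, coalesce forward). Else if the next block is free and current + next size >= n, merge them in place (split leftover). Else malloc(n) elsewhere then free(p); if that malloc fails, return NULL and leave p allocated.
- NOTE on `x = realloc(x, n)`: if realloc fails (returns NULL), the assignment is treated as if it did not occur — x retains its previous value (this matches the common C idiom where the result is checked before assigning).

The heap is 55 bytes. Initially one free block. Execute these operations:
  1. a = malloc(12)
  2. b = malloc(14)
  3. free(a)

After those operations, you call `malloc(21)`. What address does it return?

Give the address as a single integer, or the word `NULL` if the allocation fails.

Answer: 26

Derivation:
Op 1: a = malloc(12) -> a = 0; heap: [0-11 ALLOC][12-54 FREE]
Op 2: b = malloc(14) -> b = 12; heap: [0-11 ALLOC][12-25 ALLOC][26-54 FREE]
Op 3: free(a) -> (freed a); heap: [0-11 FREE][12-25 ALLOC][26-54 FREE]
malloc(21): first-fit scan over [0-11 FREE][12-25 ALLOC][26-54 FREE] -> 26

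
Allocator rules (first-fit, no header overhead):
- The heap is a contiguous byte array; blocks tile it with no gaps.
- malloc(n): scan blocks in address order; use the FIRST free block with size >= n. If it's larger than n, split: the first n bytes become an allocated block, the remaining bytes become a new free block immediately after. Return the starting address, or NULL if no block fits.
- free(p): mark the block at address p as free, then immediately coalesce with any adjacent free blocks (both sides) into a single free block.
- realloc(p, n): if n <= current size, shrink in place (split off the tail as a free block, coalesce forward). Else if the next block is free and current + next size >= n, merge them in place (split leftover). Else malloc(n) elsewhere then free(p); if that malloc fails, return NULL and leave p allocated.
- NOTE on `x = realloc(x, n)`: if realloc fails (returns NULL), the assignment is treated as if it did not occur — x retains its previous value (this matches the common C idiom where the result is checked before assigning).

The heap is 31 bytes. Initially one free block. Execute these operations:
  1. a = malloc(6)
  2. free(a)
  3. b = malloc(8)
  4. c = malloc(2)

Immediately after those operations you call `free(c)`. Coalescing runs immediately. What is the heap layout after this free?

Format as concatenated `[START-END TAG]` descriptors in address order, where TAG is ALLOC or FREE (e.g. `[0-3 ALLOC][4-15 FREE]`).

Op 1: a = malloc(6) -> a = 0; heap: [0-5 ALLOC][6-30 FREE]
Op 2: free(a) -> (freed a); heap: [0-30 FREE]
Op 3: b = malloc(8) -> b = 0; heap: [0-7 ALLOC][8-30 FREE]
Op 4: c = malloc(2) -> c = 8; heap: [0-7 ALLOC][8-9 ALLOC][10-30 FREE]
free(c): c = 8 -> block [8-9 ALLOC]; mark free, coalesce with adjacent free neighbors -> [0-7 ALLOC][8-30 FREE]

Answer: [0-7 ALLOC][8-30 FREE]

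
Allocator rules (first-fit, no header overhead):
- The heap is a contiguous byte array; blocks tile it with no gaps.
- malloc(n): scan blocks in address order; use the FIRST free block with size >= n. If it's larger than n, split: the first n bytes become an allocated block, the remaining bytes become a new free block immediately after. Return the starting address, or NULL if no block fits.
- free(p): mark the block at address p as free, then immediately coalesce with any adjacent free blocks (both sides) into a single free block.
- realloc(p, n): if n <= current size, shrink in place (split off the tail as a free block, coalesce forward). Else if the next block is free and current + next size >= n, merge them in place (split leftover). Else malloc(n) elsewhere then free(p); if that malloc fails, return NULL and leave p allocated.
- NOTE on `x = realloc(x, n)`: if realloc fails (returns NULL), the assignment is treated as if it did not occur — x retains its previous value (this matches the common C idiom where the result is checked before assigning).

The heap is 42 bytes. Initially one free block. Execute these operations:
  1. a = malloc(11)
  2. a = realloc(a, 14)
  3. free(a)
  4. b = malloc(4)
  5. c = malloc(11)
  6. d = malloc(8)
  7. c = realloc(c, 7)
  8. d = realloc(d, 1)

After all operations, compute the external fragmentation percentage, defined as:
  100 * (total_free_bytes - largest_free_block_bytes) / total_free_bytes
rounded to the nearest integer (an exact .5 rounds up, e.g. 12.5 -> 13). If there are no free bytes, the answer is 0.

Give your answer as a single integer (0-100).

Op 1: a = malloc(11) -> a = 0; heap: [0-10 ALLOC][11-41 FREE]
Op 2: a = realloc(a, 14) -> a = 0; heap: [0-13 ALLOC][14-41 FREE]
Op 3: free(a) -> (freed a); heap: [0-41 FREE]
Op 4: b = malloc(4) -> b = 0; heap: [0-3 ALLOC][4-41 FREE]
Op 5: c = malloc(11) -> c = 4; heap: [0-3 ALLOC][4-14 ALLOC][15-41 FREE]
Op 6: d = malloc(8) -> d = 15; heap: [0-3 ALLOC][4-14 ALLOC][15-22 ALLOC][23-41 FREE]
Op 7: c = realloc(c, 7) -> c = 4; heap: [0-3 ALLOC][4-10 ALLOC][11-14 FREE][15-22 ALLOC][23-41 FREE]
Op 8: d = realloc(d, 1) -> d = 15; heap: [0-3 ALLOC][4-10 ALLOC][11-14 FREE][15-15 ALLOC][16-41 FREE]
Free blocks: [4 26] total_free=30 largest=26 -> 100*(30-26)/30 = 400/30 ≈ 13.333 -> rounds to 13

Answer: 13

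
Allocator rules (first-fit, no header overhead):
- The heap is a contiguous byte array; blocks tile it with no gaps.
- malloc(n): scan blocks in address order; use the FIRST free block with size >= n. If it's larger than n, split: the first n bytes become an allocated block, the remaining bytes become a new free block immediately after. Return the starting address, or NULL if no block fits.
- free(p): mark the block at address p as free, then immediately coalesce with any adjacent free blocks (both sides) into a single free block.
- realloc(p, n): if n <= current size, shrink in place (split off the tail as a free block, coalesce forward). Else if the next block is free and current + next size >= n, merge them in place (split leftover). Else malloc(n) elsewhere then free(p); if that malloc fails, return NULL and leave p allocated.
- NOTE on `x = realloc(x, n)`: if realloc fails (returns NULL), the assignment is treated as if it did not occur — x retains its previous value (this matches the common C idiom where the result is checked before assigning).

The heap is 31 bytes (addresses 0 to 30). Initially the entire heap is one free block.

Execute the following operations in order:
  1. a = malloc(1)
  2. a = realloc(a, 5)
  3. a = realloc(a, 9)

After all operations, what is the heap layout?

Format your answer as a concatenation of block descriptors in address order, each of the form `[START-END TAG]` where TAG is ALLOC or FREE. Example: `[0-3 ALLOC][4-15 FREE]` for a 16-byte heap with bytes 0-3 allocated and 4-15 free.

Op 1: a = malloc(1) -> a = 0; heap: [0-0 ALLOC][1-30 FREE]
Op 2: a = realloc(a, 5) -> a = 0; heap: [0-4 ALLOC][5-30 FREE]
Op 3: a = realloc(a, 9) -> a = 0; heap: [0-8 ALLOC][9-30 FREE]

Answer: [0-8 ALLOC][9-30 FREE]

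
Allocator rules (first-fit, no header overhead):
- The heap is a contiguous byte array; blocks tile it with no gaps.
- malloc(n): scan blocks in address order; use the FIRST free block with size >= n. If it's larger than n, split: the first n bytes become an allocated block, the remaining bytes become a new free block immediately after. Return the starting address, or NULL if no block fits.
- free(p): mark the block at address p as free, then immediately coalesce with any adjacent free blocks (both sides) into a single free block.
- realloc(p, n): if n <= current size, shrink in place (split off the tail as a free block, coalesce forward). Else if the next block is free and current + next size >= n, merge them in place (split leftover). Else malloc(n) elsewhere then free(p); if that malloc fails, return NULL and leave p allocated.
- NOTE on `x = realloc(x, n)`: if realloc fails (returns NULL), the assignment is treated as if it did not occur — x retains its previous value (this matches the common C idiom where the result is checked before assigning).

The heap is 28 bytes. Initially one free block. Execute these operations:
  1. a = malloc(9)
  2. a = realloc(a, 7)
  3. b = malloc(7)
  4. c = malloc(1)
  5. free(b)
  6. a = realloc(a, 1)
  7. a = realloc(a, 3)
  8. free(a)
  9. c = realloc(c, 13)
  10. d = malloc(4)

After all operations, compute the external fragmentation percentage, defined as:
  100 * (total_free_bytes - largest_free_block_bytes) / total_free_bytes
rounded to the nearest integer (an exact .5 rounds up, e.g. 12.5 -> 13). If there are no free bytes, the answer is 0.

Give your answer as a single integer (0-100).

Op 1: a = malloc(9) -> a = 0; heap: [0-8 ALLOC][9-27 FREE]
Op 2: a = realloc(a, 7) -> a = 0; heap: [0-6 ALLOC][7-27 FREE]
Op 3: b = malloc(7) -> b = 7; heap: [0-6 ALLOC][7-13 ALLOC][14-27 FREE]
Op 4: c = malloc(1) -> c = 14; heap: [0-6 ALLOC][7-13 ALLOC][14-14 ALLOC][15-27 FREE]
Op 5: free(b) -> (freed b); heap: [0-6 ALLOC][7-13 FREE][14-14 ALLOC][15-27 FREE]
Op 6: a = realloc(a, 1) -> a = 0; heap: [0-0 ALLOC][1-13 FREE][14-14 ALLOC][15-27 FREE]
Op 7: a = realloc(a, 3) -> a = 0; heap: [0-2 ALLOC][3-13 FREE][14-14 ALLOC][15-27 FREE]
Op 8: free(a) -> (freed a); heap: [0-13 FREE][14-14 ALLOC][15-27 FREE]
Op 9: c = realloc(c, 13) -> c = 14; heap: [0-13 FREE][14-26 ALLOC][27-27 FREE]
Op 10: d = malloc(4) -> d = 0; heap: [0-3 ALLOC][4-13 FREE][14-26 ALLOC][27-27 FREE]
Free blocks: [10 1] total_free=11 largest=10 -> 100*(11-10)/11 = 100/11 ≈ 9.091 -> rounds to 9

Answer: 9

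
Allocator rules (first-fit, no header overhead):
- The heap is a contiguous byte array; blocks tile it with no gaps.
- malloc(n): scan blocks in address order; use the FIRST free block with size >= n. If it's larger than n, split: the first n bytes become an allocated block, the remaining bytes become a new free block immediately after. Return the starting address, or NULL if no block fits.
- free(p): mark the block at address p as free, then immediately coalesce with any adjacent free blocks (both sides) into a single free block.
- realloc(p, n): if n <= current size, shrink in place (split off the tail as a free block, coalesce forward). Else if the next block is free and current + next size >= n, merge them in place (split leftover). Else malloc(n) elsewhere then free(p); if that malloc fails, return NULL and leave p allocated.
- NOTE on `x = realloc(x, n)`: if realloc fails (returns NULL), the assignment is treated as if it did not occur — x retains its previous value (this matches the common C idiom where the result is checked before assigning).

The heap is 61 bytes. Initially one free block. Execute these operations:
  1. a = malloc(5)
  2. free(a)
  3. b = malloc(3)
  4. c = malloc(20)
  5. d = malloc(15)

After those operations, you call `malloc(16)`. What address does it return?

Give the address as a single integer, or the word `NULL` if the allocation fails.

Answer: 38

Derivation:
Op 1: a = malloc(5) -> a = 0; heap: [0-4 ALLOC][5-60 FREE]
Op 2: free(a) -> (freed a); heap: [0-60 FREE]
Op 3: b = malloc(3) -> b = 0; heap: [0-2 ALLOC][3-60 FREE]
Op 4: c = malloc(20) -> c = 3; heap: [0-2 ALLOC][3-22 ALLOC][23-60 FREE]
Op 5: d = malloc(15) -> d = 23; heap: [0-2 ALLOC][3-22 ALLOC][23-37 ALLOC][38-60 FREE]
malloc(16): first-fit scan over [0-2 ALLOC][3-22 ALLOC][23-37 ALLOC][38-60 FREE] -> 38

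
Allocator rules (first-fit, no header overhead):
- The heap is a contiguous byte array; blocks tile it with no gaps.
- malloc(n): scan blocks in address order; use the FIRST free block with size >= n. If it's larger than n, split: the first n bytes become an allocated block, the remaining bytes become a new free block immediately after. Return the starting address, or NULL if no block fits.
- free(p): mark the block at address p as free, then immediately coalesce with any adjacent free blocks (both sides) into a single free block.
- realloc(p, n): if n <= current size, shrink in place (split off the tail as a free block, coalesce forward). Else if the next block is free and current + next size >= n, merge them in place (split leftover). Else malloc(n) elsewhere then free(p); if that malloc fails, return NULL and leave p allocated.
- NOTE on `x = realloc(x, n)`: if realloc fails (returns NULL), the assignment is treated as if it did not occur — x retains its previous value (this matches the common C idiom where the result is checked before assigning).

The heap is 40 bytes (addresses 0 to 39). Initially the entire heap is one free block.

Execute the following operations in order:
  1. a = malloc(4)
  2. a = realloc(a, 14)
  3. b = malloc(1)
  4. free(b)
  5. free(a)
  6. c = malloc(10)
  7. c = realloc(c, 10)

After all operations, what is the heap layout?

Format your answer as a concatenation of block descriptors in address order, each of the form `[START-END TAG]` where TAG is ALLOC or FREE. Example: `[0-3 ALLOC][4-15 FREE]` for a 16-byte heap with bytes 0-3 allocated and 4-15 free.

Answer: [0-9 ALLOC][10-39 FREE]

Derivation:
Op 1: a = malloc(4) -> a = 0; heap: [0-3 ALLOC][4-39 FREE]
Op 2: a = realloc(a, 14) -> a = 0; heap: [0-13 ALLOC][14-39 FREE]
Op 3: b = malloc(1) -> b = 14; heap: [0-13 ALLOC][14-14 ALLOC][15-39 FREE]
Op 4: free(b) -> (freed b); heap: [0-13 ALLOC][14-39 FREE]
Op 5: free(a) -> (freed a); heap: [0-39 FREE]
Op 6: c = malloc(10) -> c = 0; heap: [0-9 ALLOC][10-39 FREE]
Op 7: c = realloc(c, 10) -> c = 0; heap: [0-9 ALLOC][10-39 FREE]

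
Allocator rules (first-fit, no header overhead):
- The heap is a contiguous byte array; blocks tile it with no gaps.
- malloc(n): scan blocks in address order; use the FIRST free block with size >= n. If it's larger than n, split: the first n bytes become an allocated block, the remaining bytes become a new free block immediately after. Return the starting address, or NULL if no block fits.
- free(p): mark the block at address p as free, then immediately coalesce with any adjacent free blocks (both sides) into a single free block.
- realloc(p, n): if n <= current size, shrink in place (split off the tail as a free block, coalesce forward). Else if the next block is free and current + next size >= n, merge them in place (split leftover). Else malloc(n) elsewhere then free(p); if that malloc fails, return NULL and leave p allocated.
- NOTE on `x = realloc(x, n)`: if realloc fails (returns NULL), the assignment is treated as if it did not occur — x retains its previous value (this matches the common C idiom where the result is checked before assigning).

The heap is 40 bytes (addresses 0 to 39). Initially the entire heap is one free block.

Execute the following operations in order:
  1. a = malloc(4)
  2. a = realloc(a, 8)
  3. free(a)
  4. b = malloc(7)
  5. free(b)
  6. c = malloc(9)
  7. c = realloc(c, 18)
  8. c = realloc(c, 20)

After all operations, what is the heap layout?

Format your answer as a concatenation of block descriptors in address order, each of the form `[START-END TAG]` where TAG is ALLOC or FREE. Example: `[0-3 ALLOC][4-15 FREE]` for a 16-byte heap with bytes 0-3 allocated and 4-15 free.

Answer: [0-19 ALLOC][20-39 FREE]

Derivation:
Op 1: a = malloc(4) -> a = 0; heap: [0-3 ALLOC][4-39 FREE]
Op 2: a = realloc(a, 8) -> a = 0; heap: [0-7 ALLOC][8-39 FREE]
Op 3: free(a) -> (freed a); heap: [0-39 FREE]
Op 4: b = malloc(7) -> b = 0; heap: [0-6 ALLOC][7-39 FREE]
Op 5: free(b) -> (freed b); heap: [0-39 FREE]
Op 6: c = malloc(9) -> c = 0; heap: [0-8 ALLOC][9-39 FREE]
Op 7: c = realloc(c, 18) -> c = 0; heap: [0-17 ALLOC][18-39 FREE]
Op 8: c = realloc(c, 20) -> c = 0; heap: [0-19 ALLOC][20-39 FREE]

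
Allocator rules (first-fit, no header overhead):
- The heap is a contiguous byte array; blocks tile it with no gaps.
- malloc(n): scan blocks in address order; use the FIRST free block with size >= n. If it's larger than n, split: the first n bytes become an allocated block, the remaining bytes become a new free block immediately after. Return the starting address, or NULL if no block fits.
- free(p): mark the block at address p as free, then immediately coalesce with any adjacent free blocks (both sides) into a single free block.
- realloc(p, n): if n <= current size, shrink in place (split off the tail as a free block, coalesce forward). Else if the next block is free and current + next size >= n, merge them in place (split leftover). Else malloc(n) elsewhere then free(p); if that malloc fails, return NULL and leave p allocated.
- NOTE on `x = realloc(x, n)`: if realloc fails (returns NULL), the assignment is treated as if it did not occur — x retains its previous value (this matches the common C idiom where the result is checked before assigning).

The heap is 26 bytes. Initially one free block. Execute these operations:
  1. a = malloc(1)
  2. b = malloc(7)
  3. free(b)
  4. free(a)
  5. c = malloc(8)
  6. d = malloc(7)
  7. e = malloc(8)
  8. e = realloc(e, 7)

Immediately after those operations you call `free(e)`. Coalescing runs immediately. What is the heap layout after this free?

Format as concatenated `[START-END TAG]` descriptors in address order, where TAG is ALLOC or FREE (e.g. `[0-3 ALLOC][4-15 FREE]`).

Op 1: a = malloc(1) -> a = 0; heap: [0-0 ALLOC][1-25 FREE]
Op 2: b = malloc(7) -> b = 1; heap: [0-0 ALLOC][1-7 ALLOC][8-25 FREE]
Op 3: free(b) -> (freed b); heap: [0-0 ALLOC][1-25 FREE]
Op 4: free(a) -> (freed a); heap: [0-25 FREE]
Op 5: c = malloc(8) -> c = 0; heap: [0-7 ALLOC][8-25 FREE]
Op 6: d = malloc(7) -> d = 8; heap: [0-7 ALLOC][8-14 ALLOC][15-25 FREE]
Op 7: e = malloc(8) -> e = 15; heap: [0-7 ALLOC][8-14 ALLOC][15-22 ALLOC][23-25 FREE]
Op 8: e = realloc(e, 7) -> e = 15; heap: [0-7 ALLOC][8-14 ALLOC][15-21 ALLOC][22-25 FREE]
free(e): e = 15 -> block [15-21 ALLOC]; mark free, coalesce with adjacent free neighbors -> [0-7 ALLOC][8-14 ALLOC][15-25 FREE]

Answer: [0-7 ALLOC][8-14 ALLOC][15-25 FREE]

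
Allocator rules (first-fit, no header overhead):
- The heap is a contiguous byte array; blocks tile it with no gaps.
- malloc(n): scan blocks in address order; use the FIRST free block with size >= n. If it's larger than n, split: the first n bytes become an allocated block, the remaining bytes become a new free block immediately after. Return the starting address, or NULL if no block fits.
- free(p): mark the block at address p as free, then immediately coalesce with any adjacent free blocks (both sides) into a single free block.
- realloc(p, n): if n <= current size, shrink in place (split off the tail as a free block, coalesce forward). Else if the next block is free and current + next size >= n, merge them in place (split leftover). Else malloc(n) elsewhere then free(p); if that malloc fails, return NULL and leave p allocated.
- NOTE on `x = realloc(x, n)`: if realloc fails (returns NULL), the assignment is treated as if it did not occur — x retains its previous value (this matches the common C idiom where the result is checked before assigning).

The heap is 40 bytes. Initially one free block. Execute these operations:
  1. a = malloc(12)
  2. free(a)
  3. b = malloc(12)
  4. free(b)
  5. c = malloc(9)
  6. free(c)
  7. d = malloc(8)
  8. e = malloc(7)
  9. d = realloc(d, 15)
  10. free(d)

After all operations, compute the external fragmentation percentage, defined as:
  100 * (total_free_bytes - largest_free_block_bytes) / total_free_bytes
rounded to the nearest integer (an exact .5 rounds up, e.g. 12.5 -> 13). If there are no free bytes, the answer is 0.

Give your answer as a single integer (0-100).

Answer: 24

Derivation:
Op 1: a = malloc(12) -> a = 0; heap: [0-11 ALLOC][12-39 FREE]
Op 2: free(a) -> (freed a); heap: [0-39 FREE]
Op 3: b = malloc(12) -> b = 0; heap: [0-11 ALLOC][12-39 FREE]
Op 4: free(b) -> (freed b); heap: [0-39 FREE]
Op 5: c = malloc(9) -> c = 0; heap: [0-8 ALLOC][9-39 FREE]
Op 6: free(c) -> (freed c); heap: [0-39 FREE]
Op 7: d = malloc(8) -> d = 0; heap: [0-7 ALLOC][8-39 FREE]
Op 8: e = malloc(7) -> e = 8; heap: [0-7 ALLOC][8-14 ALLOC][15-39 FREE]
Op 9: d = realloc(d, 15) -> d = 15; heap: [0-7 FREE][8-14 ALLOC][15-29 ALLOC][30-39 FREE]
Op 10: free(d) -> (freed d); heap: [0-7 FREE][8-14 ALLOC][15-39 FREE]
Free blocks: [8 25] total_free=33 largest=25 -> 100*(33-25)/33 = 800/33 ≈ 24.242 -> rounds to 24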